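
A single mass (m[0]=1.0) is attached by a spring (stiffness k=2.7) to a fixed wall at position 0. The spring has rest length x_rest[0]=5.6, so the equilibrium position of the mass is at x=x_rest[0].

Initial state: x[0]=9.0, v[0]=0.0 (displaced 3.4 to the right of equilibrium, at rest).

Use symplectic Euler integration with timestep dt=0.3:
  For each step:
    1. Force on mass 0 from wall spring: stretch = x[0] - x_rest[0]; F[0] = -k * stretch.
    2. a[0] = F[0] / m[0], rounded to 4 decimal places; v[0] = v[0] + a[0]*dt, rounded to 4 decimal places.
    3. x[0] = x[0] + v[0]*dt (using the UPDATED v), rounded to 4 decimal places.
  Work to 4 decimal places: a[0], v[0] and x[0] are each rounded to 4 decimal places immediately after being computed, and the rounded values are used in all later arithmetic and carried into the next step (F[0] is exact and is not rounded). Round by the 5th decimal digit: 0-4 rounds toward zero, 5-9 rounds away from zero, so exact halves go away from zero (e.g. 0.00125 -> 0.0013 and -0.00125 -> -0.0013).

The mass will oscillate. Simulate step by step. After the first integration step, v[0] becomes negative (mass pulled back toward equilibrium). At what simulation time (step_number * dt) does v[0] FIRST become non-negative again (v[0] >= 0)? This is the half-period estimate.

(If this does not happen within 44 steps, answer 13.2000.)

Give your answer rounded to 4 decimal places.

Answer: 2.1000

Derivation:
Step 0: x=[9.0000] v=[0.0000]
Step 1: x=[8.1738] v=[-2.7540]
Step 2: x=[6.7222] v=[-4.8388]
Step 3: x=[4.9979] v=[-5.7478]
Step 4: x=[3.4199] v=[-5.2601]
Step 5: x=[2.3716] v=[-3.4942]
Step 6: x=[2.1078] v=[-0.8792]
Step 7: x=[2.6927] v=[1.9495]
First v>=0 after going negative at step 7, time=2.1000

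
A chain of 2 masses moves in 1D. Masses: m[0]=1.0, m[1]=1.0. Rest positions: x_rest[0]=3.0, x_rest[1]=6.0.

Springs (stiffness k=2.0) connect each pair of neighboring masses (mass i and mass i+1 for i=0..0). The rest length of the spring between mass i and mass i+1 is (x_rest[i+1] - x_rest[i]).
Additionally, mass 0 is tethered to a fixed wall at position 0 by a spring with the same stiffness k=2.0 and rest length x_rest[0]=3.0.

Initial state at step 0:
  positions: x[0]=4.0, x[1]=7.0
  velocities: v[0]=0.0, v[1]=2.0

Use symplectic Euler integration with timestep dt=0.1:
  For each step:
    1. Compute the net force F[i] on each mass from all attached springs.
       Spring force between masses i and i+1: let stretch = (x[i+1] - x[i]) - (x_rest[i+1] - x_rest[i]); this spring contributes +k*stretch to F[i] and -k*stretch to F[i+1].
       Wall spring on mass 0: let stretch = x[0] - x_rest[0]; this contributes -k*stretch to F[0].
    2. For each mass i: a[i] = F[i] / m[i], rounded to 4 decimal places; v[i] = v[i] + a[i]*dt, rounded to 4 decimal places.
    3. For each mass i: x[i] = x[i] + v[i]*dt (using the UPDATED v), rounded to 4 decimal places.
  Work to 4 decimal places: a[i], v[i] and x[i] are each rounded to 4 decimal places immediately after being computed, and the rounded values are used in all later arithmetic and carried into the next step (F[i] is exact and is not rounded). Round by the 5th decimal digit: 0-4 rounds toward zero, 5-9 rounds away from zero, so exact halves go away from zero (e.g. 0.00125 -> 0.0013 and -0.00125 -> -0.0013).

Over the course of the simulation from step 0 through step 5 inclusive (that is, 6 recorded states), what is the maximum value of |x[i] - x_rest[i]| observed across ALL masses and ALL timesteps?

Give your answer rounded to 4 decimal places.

Answer: 1.9099

Derivation:
Step 0: x=[4.0000 7.0000] v=[0.0000 2.0000]
Step 1: x=[3.9800 7.2000] v=[-0.2000 2.0000]
Step 2: x=[3.9448 7.3956] v=[-0.3520 1.9560]
Step 3: x=[3.8997 7.5822] v=[-0.4508 1.8658]
Step 4: x=[3.8503 7.7551] v=[-0.4942 1.7293]
Step 5: x=[3.8020 7.9099] v=[-0.4833 1.5483]
Max displacement = 1.9099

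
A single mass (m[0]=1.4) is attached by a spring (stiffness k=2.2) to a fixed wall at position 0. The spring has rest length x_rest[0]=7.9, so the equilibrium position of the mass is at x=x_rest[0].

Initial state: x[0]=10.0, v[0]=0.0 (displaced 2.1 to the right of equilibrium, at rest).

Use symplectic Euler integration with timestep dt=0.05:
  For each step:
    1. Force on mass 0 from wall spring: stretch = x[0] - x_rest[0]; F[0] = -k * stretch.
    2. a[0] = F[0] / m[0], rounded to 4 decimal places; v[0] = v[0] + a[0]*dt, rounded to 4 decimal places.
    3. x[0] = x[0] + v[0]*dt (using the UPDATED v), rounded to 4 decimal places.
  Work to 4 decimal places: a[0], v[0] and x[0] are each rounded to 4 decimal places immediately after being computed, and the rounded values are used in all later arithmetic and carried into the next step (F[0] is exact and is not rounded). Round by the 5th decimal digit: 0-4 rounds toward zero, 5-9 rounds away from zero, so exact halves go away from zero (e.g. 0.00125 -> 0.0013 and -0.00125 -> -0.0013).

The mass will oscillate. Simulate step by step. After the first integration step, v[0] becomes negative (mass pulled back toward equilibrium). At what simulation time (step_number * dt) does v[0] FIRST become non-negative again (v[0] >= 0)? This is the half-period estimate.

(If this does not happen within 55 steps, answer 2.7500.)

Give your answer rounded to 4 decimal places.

Step 0: x=[10.0000] v=[0.0000]
Step 1: x=[9.9918] v=[-0.1650]
Step 2: x=[9.9753] v=[-0.3294]
Step 3: x=[9.9507] v=[-0.4925]
Step 4: x=[9.9180] v=[-0.6536]
Step 5: x=[9.8774] v=[-0.8122]
Step 6: x=[9.8290] v=[-0.9676]
Step 7: x=[9.7730] v=[-1.1192]
Step 8: x=[9.7097] v=[-1.2664]
Step 9: x=[9.6393] v=[-1.4086]
Step 10: x=[9.5620] v=[-1.5453]
Step 11: x=[9.4782] v=[-1.6759]
Step 12: x=[9.3882] v=[-1.7999]
Step 13: x=[9.2924] v=[-1.9168]
Step 14: x=[9.1911] v=[-2.0262]
Step 15: x=[9.0847] v=[-2.1276]
Step 16: x=[8.9737] v=[-2.2207]
Step 17: x=[8.8584] v=[-2.3051]
Step 18: x=[8.7394] v=[-2.3804]
Step 19: x=[8.6171] v=[-2.4464]
Step 20: x=[8.4920] v=[-2.5027]
Step 21: x=[8.3645] v=[-2.5492]
Step 22: x=[8.2352] v=[-2.5857]
Step 23: x=[8.1046] v=[-2.6120]
Step 24: x=[7.9732] v=[-2.6281]
Step 25: x=[7.8415] v=[-2.6339]
Step 26: x=[7.7100] v=[-2.6293]
Step 27: x=[7.5793] v=[-2.6144]
Step 28: x=[7.4498] v=[-2.5892]
Step 29: x=[7.3221] v=[-2.5538]
Step 30: x=[7.1967] v=[-2.5084]
Step 31: x=[7.0740] v=[-2.4531]
Step 32: x=[6.9546] v=[-2.3882]
Step 33: x=[6.8389] v=[-2.3139]
Step 34: x=[6.7274] v=[-2.2305]
Step 35: x=[6.6205] v=[-2.1384]
Step 36: x=[6.5186] v=[-2.0379]
Step 37: x=[6.4221] v=[-1.9294]
Step 38: x=[6.3314] v=[-1.8133]
Step 39: x=[6.2469] v=[-1.6901]
Step 40: x=[6.1689] v=[-1.5602]
Step 41: x=[6.0977] v=[-1.4242]
Step 42: x=[6.0336] v=[-1.2826]
Step 43: x=[5.9768] v=[-1.1360]
Step 44: x=[5.9276] v=[-0.9849]
Step 45: x=[5.8861] v=[-0.8299]
Step 46: x=[5.8525] v=[-0.6717]
Step 47: x=[5.8270] v=[-0.5108]
Step 48: x=[5.8096] v=[-0.3479]
Step 49: x=[5.8004] v=[-0.1837]
Step 50: x=[5.7995] v=[-0.0187]
Step 51: x=[5.8068] v=[0.1463]
First v>=0 after going negative at step 51, time=2.5500

Answer: 2.5500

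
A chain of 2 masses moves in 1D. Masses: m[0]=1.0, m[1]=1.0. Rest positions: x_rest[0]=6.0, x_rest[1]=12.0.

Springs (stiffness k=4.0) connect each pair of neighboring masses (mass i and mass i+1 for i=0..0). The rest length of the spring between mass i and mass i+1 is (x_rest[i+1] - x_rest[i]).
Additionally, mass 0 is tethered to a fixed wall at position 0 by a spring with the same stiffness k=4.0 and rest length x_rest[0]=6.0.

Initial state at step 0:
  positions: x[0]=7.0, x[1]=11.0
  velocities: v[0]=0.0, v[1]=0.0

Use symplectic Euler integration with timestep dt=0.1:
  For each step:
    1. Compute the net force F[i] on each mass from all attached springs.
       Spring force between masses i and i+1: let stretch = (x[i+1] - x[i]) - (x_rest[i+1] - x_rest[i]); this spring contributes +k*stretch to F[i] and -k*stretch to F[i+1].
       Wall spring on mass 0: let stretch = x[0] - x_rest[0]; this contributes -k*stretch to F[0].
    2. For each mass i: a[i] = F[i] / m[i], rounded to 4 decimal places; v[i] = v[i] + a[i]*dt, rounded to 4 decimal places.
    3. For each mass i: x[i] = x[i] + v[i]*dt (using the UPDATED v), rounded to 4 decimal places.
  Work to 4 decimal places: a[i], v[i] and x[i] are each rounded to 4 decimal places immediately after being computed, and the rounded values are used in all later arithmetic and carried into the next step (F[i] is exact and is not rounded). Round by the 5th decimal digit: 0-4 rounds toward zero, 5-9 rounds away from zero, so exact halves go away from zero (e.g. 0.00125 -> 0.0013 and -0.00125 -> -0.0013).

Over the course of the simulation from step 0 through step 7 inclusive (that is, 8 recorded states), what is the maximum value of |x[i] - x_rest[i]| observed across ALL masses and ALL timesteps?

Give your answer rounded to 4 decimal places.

Step 0: x=[7.0000 11.0000] v=[0.0000 0.0000]
Step 1: x=[6.8800 11.0800] v=[-1.2000 0.8000]
Step 2: x=[6.6528 11.2320] v=[-2.2720 1.5200]
Step 3: x=[6.3427 11.4408] v=[-3.1014 2.0883]
Step 4: x=[5.9828 11.6857] v=[-3.5992 2.4491]
Step 5: x=[5.6117 11.9425] v=[-3.7112 2.5679]
Step 6: x=[5.2693 12.1861] v=[-3.4236 2.4356]
Step 7: x=[4.9928 12.3930] v=[-2.7646 2.0689]
Max displacement = 1.0072

Answer: 1.0072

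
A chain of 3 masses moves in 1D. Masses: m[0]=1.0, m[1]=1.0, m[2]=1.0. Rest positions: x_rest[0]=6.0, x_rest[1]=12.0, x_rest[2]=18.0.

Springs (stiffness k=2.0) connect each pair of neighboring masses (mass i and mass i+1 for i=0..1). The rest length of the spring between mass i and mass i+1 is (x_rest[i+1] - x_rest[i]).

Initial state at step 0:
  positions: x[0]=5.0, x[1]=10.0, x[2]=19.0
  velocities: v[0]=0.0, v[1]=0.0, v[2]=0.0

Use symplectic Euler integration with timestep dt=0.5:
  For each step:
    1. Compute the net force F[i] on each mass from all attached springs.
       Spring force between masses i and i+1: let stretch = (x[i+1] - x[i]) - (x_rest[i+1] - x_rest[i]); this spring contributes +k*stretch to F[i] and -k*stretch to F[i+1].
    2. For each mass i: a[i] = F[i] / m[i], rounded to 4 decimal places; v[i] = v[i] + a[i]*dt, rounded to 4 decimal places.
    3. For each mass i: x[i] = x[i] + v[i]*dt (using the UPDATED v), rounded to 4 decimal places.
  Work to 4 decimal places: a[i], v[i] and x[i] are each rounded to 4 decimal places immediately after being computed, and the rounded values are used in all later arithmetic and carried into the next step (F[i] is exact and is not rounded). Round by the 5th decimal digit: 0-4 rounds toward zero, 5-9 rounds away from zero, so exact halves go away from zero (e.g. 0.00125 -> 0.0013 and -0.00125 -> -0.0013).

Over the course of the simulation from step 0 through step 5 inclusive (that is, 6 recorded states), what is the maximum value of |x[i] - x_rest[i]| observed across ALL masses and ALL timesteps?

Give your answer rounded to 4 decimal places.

Answer: 2.2500

Derivation:
Step 0: x=[5.0000 10.0000 19.0000] v=[0.0000 0.0000 0.0000]
Step 1: x=[4.5000 12.0000 17.5000] v=[-1.0000 4.0000 -3.0000]
Step 2: x=[4.7500 13.0000 16.2500] v=[0.5000 2.0000 -2.5000]
Step 3: x=[6.1250 11.5000 16.3750] v=[2.7500 -3.0000 0.2500]
Step 4: x=[7.1875 9.7500 17.0625] v=[2.1250 -3.5000 1.3750]
Step 5: x=[6.5313 10.3750 17.0938] v=[-1.3125 1.2500 0.0625]
Max displacement = 2.2500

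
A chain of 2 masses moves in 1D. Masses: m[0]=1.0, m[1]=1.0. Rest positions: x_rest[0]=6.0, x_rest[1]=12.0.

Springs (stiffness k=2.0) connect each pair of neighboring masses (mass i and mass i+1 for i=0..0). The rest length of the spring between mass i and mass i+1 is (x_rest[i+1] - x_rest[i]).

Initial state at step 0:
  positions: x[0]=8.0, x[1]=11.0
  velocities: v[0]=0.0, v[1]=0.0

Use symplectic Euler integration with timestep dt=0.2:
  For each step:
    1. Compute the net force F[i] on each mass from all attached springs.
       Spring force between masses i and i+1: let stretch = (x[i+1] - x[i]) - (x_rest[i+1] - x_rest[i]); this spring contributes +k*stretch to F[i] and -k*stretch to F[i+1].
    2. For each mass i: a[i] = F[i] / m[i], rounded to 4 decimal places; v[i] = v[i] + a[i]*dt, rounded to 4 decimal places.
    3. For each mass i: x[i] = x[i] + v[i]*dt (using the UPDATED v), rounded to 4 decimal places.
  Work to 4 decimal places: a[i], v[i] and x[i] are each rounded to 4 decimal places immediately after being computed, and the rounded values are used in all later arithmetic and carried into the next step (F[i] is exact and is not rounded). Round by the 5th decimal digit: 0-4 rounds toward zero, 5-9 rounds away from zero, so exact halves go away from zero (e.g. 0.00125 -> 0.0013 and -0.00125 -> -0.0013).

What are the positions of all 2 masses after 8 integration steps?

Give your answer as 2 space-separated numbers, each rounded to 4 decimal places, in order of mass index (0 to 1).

Step 0: x=[8.0000 11.0000] v=[0.0000 0.0000]
Step 1: x=[7.7600 11.2400] v=[-1.2000 1.2000]
Step 2: x=[7.3184 11.6816] v=[-2.2080 2.2080]
Step 3: x=[6.7459 12.2541] v=[-2.8627 2.8627]
Step 4: x=[6.1340 12.8660] v=[-3.0594 3.0594]
Step 5: x=[5.5807 13.4193] v=[-2.7666 2.7666]
Step 6: x=[5.1745 13.8255] v=[-2.0312 2.0312]
Step 7: x=[4.9803 14.0197] v=[-0.9708 0.9708]
Step 8: x=[5.0293 13.9707] v=[0.2450 -0.2450]

Answer: 5.0293 13.9707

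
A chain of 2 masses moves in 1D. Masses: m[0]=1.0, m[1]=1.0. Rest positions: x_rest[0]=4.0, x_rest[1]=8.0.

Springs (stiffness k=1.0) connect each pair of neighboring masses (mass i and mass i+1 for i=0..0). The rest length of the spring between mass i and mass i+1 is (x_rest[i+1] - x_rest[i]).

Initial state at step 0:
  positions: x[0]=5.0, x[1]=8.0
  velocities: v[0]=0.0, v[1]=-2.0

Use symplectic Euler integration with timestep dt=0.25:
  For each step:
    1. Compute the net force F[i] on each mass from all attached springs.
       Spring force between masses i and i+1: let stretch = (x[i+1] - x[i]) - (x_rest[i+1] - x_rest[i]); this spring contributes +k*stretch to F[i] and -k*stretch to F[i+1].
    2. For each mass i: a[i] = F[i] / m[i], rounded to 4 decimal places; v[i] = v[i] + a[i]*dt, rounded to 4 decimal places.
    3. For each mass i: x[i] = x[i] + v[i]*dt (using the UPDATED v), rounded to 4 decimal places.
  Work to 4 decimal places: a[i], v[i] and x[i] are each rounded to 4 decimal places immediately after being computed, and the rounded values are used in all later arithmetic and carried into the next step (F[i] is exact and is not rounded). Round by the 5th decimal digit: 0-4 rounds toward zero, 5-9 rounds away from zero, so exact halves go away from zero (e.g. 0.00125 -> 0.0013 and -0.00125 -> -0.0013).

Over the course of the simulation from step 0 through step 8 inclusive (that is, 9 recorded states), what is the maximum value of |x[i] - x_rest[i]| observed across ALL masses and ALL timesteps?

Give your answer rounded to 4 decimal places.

Step 0: x=[5.0000 8.0000] v=[0.0000 -2.0000]
Step 1: x=[4.9375 7.5625] v=[-0.2500 -1.7500]
Step 2: x=[4.7891 7.2109] v=[-0.5938 -1.4063]
Step 3: x=[4.5420 6.9580] v=[-0.9884 -1.0118]
Step 4: x=[4.1959 6.8041] v=[-1.3844 -0.6158]
Step 5: x=[3.7628 6.7371] v=[-1.7324 -0.2679]
Step 6: x=[3.2656 6.7342] v=[-1.9888 -0.0115]
Step 7: x=[2.7352 6.7646] v=[-2.1217 0.1214]
Step 8: x=[2.2066 6.7931] v=[-2.1144 0.1141]
Max displacement = 1.7934

Answer: 1.7934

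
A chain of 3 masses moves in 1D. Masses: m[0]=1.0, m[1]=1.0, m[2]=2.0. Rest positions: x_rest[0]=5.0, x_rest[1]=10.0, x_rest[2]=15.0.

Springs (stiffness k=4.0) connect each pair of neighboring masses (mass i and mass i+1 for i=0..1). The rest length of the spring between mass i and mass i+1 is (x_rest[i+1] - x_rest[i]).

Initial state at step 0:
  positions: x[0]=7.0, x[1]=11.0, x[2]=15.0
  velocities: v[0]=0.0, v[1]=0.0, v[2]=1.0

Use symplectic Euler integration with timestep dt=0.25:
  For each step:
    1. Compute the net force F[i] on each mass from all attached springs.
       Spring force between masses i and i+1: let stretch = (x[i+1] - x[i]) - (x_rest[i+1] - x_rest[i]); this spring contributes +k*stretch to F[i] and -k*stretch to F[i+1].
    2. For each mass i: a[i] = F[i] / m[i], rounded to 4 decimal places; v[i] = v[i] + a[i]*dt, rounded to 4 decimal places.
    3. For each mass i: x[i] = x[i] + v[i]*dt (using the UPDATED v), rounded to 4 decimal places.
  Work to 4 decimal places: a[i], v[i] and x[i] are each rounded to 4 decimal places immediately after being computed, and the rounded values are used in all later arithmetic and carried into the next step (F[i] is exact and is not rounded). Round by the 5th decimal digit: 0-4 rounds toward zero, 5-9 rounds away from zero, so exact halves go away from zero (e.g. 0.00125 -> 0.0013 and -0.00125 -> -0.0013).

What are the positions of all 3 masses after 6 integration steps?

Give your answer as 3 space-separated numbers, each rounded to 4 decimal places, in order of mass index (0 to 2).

Step 0: x=[7.0000 11.0000 15.0000] v=[0.0000 0.0000 1.0000]
Step 1: x=[6.7500 11.0000 15.3750] v=[-1.0000 0.0000 1.5000]
Step 2: x=[6.3125 11.0313 15.8281] v=[-1.7500 0.1250 1.8125]
Step 3: x=[5.8047 11.0821 16.3066] v=[-2.0312 0.2030 1.9141]
Step 4: x=[5.3663 11.1196 16.7571] v=[-1.7538 0.1501 1.8019]
Step 5: x=[5.1162 11.1282 17.1279] v=[-1.0005 0.0343 1.4832]
Step 6: x=[5.1191 11.1337 17.3738] v=[0.0115 0.0220 0.9834]

Answer: 5.1191 11.1337 17.3738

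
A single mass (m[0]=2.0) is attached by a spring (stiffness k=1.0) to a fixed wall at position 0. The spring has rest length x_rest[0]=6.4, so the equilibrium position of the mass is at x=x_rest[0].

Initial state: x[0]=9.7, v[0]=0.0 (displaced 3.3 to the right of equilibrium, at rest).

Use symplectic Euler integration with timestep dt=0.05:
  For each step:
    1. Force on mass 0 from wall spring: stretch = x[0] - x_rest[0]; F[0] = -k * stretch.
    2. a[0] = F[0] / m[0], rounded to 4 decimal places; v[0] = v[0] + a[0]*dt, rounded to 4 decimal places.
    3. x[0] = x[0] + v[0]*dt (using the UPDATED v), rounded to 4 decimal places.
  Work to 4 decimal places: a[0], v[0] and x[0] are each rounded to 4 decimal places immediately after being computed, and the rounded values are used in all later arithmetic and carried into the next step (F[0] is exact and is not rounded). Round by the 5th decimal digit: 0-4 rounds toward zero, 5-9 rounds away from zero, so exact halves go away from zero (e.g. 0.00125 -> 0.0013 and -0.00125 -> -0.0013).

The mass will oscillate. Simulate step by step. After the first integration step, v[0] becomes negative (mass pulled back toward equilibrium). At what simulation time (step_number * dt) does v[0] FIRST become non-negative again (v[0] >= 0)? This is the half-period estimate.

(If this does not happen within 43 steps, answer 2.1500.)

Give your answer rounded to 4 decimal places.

Step 0: x=[9.7000] v=[0.0000]
Step 1: x=[9.6959] v=[-0.0825]
Step 2: x=[9.6877] v=[-0.1649]
Step 3: x=[9.6753] v=[-0.2471]
Step 4: x=[9.6589] v=[-0.3290]
Step 5: x=[9.6384] v=[-0.4105]
Step 6: x=[9.6138] v=[-0.4915]
Step 7: x=[9.5852] v=[-0.5718]
Step 8: x=[9.5526] v=[-0.6514]
Step 9: x=[9.5161] v=[-0.7302]
Step 10: x=[9.4757] v=[-0.8081]
Step 11: x=[9.4315] v=[-0.8850]
Step 12: x=[9.3835] v=[-0.9608]
Step 13: x=[9.3317] v=[-1.0354]
Step 14: x=[9.2763] v=[-1.1087]
Step 15: x=[9.2173] v=[-1.1806]
Step 16: x=[9.1548] v=[-1.2510]
Step 17: x=[9.0888] v=[-1.3199]
Step 18: x=[9.0194] v=[-1.3871]
Step 19: x=[8.9468] v=[-1.4526]
Step 20: x=[8.8710] v=[-1.5163]
Step 21: x=[8.7921] v=[-1.5781]
Step 22: x=[8.7102] v=[-1.6379]
Step 23: x=[8.6254] v=[-1.6957]
Step 24: x=[8.5378] v=[-1.7513]
Step 25: x=[8.4476] v=[-1.8047]
Step 26: x=[8.3548] v=[-1.8559]
Step 27: x=[8.2596] v=[-1.9048]
Step 28: x=[8.1620] v=[-1.9513]
Step 29: x=[8.0622] v=[-1.9954]
Step 30: x=[7.9604] v=[-2.0370]
Step 31: x=[7.8566] v=[-2.0760]
Step 32: x=[7.7510] v=[-2.1124]
Step 33: x=[7.6437] v=[-2.1462]
Step 34: x=[7.5348] v=[-2.1773]
Step 35: x=[7.4245] v=[-2.2057]
Step 36: x=[7.3129] v=[-2.2313]
Step 37: x=[7.2002] v=[-2.2541]
Step 38: x=[7.0865] v=[-2.2741]
Step 39: x=[6.9719] v=[-2.2913]
Step 40: x=[6.8566] v=[-2.3056]
Step 41: x=[6.7408] v=[-2.3170]
Step 42: x=[6.6245] v=[-2.3255]
Step 43: x=[6.5079] v=[-2.3311]
v[0] did not become non-negative within 43 steps; using fallback time=2.1500

Answer: 2.1500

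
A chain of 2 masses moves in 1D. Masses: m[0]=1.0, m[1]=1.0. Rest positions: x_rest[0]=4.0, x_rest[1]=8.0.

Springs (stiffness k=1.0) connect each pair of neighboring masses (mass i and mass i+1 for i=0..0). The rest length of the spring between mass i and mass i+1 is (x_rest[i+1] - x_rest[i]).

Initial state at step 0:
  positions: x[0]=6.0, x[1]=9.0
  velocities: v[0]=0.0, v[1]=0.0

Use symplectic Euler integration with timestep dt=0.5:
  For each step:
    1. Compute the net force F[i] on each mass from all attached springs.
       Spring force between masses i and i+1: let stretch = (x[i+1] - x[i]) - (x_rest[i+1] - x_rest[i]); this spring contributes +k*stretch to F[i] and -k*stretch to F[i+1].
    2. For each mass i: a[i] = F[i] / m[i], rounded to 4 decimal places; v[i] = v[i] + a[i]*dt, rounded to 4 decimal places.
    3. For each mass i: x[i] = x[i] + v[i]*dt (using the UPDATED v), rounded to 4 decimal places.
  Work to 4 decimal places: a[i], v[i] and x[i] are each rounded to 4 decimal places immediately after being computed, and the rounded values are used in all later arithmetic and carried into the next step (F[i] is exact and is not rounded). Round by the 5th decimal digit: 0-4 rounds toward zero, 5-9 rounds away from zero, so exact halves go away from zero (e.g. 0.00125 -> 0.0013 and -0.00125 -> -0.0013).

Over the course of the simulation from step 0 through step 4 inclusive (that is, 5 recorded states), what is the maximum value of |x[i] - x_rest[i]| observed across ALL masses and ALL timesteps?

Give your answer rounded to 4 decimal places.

Answer: 2.0313

Derivation:
Step 0: x=[6.0000 9.0000] v=[0.0000 0.0000]
Step 1: x=[5.7500 9.2500] v=[-0.5000 0.5000]
Step 2: x=[5.3750 9.6250] v=[-0.7500 0.7500]
Step 3: x=[5.0625 9.9375] v=[-0.6250 0.6250]
Step 4: x=[4.9688 10.0313] v=[-0.1875 0.1875]
Max displacement = 2.0313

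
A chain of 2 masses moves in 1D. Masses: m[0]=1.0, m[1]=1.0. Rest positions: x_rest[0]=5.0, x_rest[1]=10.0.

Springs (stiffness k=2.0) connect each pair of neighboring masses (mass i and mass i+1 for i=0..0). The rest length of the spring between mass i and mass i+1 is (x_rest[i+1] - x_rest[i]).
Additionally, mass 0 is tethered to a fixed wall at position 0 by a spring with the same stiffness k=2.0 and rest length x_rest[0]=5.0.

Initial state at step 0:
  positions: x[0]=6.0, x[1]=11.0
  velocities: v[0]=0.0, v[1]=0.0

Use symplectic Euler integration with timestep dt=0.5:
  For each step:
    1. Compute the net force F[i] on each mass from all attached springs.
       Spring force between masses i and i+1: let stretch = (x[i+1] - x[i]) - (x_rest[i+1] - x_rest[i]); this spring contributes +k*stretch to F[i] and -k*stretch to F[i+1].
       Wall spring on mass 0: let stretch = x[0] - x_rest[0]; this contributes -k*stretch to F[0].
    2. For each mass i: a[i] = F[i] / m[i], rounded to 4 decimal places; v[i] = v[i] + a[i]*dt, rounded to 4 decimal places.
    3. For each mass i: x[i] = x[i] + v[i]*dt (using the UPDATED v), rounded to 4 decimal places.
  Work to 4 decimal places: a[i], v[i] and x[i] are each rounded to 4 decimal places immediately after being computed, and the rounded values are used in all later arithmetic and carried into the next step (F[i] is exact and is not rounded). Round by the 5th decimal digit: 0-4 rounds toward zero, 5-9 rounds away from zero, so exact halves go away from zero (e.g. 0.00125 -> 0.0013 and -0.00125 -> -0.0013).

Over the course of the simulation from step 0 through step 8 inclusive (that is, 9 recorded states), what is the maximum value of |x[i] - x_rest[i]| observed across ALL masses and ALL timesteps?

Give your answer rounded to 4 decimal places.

Step 0: x=[6.0000 11.0000] v=[0.0000 0.0000]
Step 1: x=[5.5000 11.0000] v=[-1.0000 0.0000]
Step 2: x=[5.0000 10.7500] v=[-1.0000 -0.5000]
Step 3: x=[4.8750 10.1250] v=[-0.2500 -1.2500]
Step 4: x=[4.9375 9.3750] v=[0.1250 -1.5000]
Step 5: x=[4.7500 8.9063] v=[-0.3750 -0.9375]
Step 6: x=[4.2657 8.8594] v=[-0.9687 -0.0938]
Step 7: x=[3.9454 9.0157] v=[-0.6407 0.3125]
Step 8: x=[4.1875 9.1368] v=[0.4842 0.2422]
Max displacement = 1.1406

Answer: 1.1406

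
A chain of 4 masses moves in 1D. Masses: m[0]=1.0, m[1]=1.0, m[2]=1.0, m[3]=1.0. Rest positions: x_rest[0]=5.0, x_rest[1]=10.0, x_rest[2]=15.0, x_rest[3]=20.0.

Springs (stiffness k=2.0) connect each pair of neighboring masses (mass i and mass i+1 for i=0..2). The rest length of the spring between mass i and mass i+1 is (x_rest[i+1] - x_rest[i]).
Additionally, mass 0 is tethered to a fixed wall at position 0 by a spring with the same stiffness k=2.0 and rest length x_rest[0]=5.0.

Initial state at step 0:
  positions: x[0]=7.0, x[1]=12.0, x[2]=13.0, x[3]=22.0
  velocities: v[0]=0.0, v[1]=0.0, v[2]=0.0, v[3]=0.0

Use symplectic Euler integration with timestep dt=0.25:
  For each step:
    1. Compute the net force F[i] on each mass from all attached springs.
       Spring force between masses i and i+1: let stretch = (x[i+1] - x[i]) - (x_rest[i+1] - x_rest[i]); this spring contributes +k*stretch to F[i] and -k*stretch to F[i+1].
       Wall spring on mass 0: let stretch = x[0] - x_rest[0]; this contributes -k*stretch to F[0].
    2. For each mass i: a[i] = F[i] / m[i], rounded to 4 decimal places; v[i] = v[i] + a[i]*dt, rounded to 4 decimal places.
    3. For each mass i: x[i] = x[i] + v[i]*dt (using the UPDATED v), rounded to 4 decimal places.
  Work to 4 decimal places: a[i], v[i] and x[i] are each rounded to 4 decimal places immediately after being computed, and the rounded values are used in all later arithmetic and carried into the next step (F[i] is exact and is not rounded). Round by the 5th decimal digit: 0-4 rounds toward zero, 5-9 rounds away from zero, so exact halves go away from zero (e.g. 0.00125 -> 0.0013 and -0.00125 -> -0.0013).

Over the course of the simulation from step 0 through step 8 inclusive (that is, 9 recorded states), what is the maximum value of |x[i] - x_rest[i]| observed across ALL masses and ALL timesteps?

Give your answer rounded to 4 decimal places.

Answer: 3.4270

Derivation:
Step 0: x=[7.0000 12.0000 13.0000 22.0000] v=[0.0000 0.0000 0.0000 0.0000]
Step 1: x=[6.7500 11.5000 14.0000 21.5000] v=[-1.0000 -2.0000 4.0000 -2.0000]
Step 2: x=[6.2500 10.7188 15.6250 20.6875] v=[-2.0000 -3.1250 6.5000 -3.2500]
Step 3: x=[5.5274 9.9922 17.2696 19.8672] v=[-2.8906 -2.9063 6.5782 -3.2813]
Step 4: x=[4.6719 9.6172 18.3292 19.3472] v=[-3.4219 -1.5000 4.2383 -2.0801]
Step 5: x=[3.8506 9.7131 18.4270 19.3249] v=[-3.2852 0.3834 0.3913 -0.0891]
Step 6: x=[3.2808 10.1654 17.5478 19.8154] v=[-2.2793 1.8091 -3.5167 1.9620]
Step 7: x=[3.1615 10.6799 16.0293 20.6475] v=[-0.4774 2.0580 -6.0741 3.3282]
Step 8: x=[3.5868 10.9233 14.4194 21.5273] v=[1.7011 0.9735 -6.4397 3.5191]
Max displacement = 3.4270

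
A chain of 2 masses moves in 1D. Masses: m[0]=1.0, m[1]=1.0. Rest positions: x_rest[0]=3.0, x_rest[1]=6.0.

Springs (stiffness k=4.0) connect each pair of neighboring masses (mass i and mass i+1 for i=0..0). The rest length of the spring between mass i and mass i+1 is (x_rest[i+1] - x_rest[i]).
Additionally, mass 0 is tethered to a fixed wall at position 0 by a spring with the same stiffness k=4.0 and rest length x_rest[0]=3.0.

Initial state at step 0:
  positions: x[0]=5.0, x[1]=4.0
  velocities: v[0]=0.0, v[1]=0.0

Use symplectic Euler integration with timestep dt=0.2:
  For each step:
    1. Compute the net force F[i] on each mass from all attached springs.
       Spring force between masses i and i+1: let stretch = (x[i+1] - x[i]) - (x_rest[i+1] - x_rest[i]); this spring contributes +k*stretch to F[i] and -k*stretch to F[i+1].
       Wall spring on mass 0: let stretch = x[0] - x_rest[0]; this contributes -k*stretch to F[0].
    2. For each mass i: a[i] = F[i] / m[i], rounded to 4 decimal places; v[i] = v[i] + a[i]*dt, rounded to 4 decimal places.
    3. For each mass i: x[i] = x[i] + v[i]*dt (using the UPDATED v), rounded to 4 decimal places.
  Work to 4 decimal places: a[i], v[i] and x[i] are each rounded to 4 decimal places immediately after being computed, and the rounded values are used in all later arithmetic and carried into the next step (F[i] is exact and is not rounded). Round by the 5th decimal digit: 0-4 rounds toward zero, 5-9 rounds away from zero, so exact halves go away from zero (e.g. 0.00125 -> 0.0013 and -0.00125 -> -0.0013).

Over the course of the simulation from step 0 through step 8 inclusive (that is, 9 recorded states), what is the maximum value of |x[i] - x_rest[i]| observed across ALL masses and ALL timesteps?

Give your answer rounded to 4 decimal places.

Answer: 2.5881

Derivation:
Step 0: x=[5.0000 4.0000] v=[0.0000 0.0000]
Step 1: x=[4.0400 4.6400] v=[-4.8000 3.2000]
Step 2: x=[2.5296 5.6640] v=[-7.5520 5.1200]
Step 3: x=[1.1160 6.6665] v=[-7.0682 5.0125]
Step 4: x=[0.4119 7.2609] v=[-3.5206 2.9721]
Step 5: x=[0.7377 7.2395] v=[1.6291 -0.1071]
Step 6: x=[1.9858 6.6578] v=[6.2404 -2.9085]
Step 7: x=[3.6637 5.8086] v=[8.3894 -4.2461]
Step 8: x=[5.0986 5.0962] v=[7.1744 -3.5620]
Max displacement = 2.5881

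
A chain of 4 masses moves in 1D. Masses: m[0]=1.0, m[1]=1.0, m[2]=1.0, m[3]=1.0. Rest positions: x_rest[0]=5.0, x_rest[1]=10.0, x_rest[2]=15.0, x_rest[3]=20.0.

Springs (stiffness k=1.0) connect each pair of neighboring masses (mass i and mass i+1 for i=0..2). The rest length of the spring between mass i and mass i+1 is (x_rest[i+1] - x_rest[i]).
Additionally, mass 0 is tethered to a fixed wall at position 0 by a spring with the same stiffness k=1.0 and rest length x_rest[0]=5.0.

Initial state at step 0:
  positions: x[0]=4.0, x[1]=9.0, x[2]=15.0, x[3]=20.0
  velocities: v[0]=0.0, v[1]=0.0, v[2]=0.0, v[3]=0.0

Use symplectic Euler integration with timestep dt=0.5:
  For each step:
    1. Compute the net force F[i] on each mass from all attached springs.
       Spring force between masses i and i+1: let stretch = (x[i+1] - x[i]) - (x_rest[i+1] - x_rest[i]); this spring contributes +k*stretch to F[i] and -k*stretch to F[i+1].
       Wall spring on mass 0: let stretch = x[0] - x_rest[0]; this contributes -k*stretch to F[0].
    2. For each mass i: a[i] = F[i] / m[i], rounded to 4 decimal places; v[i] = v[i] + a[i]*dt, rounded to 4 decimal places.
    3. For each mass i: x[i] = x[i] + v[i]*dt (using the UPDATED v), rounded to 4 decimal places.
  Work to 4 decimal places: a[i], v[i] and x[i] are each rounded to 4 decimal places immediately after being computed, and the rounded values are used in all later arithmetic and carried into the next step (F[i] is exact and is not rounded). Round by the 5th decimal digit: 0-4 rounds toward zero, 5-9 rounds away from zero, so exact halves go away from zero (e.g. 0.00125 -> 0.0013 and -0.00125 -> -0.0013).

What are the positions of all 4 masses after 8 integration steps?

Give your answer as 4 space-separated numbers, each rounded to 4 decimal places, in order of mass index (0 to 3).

Answer: 4.9349 10.4256 15.1453 19.5243

Derivation:
Step 0: x=[4.0000 9.0000 15.0000 20.0000] v=[0.0000 0.0000 0.0000 0.0000]
Step 1: x=[4.2500 9.2500 14.7500 20.0000] v=[0.5000 0.5000 -0.5000 0.0000]
Step 2: x=[4.6875 9.6250 14.4375 19.9375] v=[0.8750 0.7500 -0.6250 -0.1250]
Step 3: x=[5.1875 9.9688 14.2969 19.7500] v=[1.0000 0.6875 -0.2813 -0.3750]
Step 4: x=[5.5860 10.1993 14.4375 19.4492] v=[0.7969 0.4609 0.2812 -0.6016]
Step 5: x=[5.7413 10.3360 14.7715 19.1455] v=[0.3106 0.2734 0.6680 -0.6075]
Step 6: x=[5.6100 10.4329 15.0902 18.9983] v=[-0.2627 0.1938 0.6373 -0.2945]
Step 7: x=[5.2819 10.4884 15.2216 19.1241] v=[-0.6563 0.1110 0.2627 0.2515]
Step 8: x=[4.9349 10.4256 15.1453 19.5243] v=[-0.6940 -0.1257 -0.1527 0.8003]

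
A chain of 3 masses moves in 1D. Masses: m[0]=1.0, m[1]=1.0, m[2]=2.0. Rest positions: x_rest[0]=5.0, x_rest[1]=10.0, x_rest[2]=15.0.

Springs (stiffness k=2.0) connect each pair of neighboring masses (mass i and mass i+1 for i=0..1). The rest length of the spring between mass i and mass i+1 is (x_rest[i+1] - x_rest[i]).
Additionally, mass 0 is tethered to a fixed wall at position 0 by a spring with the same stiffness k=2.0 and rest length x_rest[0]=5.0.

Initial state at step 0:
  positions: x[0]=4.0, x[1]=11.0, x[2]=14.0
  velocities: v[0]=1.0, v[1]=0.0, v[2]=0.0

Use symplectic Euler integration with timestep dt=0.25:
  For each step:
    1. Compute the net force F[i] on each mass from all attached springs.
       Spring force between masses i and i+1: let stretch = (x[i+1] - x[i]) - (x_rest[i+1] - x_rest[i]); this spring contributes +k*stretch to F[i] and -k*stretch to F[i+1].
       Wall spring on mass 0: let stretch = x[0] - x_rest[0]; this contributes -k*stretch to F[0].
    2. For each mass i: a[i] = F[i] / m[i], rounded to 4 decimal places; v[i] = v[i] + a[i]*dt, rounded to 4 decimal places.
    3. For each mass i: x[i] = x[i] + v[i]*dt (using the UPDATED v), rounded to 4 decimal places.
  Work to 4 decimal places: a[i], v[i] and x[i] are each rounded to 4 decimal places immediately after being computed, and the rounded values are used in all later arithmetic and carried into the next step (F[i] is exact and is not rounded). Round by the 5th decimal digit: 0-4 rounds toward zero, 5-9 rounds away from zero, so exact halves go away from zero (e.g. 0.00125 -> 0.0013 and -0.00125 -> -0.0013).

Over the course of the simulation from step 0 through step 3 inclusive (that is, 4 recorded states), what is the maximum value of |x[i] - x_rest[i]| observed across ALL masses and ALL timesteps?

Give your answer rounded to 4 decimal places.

Answer: 1.0508

Derivation:
Step 0: x=[4.0000 11.0000 14.0000] v=[1.0000 0.0000 0.0000]
Step 1: x=[4.6250 10.5000 14.1250] v=[2.5000 -2.0000 0.5000]
Step 2: x=[5.4063 9.7188 14.3360] v=[3.1250 -3.1250 0.8438]
Step 3: x=[6.0508 8.9756 14.5709] v=[2.5781 -2.9727 0.9395]
Max displacement = 1.0508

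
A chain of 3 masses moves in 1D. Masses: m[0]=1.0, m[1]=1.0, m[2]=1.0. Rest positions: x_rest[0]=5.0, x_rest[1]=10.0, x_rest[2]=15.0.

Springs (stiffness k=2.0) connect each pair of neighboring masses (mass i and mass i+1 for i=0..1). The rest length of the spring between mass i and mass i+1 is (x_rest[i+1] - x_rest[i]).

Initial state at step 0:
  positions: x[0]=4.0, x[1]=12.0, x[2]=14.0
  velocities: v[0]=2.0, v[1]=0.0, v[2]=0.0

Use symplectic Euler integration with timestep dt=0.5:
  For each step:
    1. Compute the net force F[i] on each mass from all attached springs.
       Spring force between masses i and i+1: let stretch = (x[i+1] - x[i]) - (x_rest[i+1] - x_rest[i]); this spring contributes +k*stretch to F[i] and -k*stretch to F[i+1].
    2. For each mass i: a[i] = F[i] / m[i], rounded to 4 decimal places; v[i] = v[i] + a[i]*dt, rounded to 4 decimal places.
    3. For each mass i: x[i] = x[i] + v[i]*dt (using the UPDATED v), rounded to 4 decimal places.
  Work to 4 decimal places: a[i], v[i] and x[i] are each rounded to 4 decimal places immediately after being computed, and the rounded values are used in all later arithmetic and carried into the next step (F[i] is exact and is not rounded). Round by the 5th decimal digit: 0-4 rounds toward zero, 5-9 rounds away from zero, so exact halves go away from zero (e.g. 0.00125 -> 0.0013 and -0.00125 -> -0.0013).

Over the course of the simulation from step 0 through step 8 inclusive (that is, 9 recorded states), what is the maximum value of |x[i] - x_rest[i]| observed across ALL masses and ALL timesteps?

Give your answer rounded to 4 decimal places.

Step 0: x=[4.0000 12.0000 14.0000] v=[2.0000 0.0000 0.0000]
Step 1: x=[6.5000 9.0000 15.5000] v=[5.0000 -6.0000 3.0000]
Step 2: x=[7.7500 8.0000 16.2500] v=[2.5000 -2.0000 1.5000]
Step 3: x=[6.6250 11.0000 15.3750] v=[-2.2500 6.0000 -1.7500]
Step 4: x=[5.1875 14.0000 14.8125] v=[-2.8750 6.0000 -1.1250]
Step 5: x=[5.6563 13.0000 16.3438] v=[0.9375 -2.0000 3.0625]
Step 6: x=[7.2969 10.0001 18.7032] v=[3.2812 -5.9999 4.7187]
Step 7: x=[7.7891 10.0001 19.2110] v=[0.9844 0.0000 1.0156]
Step 8: x=[6.8868 13.5001 17.6134] v=[-1.8046 6.9999 -3.1953]
Max displacement = 4.2110

Answer: 4.2110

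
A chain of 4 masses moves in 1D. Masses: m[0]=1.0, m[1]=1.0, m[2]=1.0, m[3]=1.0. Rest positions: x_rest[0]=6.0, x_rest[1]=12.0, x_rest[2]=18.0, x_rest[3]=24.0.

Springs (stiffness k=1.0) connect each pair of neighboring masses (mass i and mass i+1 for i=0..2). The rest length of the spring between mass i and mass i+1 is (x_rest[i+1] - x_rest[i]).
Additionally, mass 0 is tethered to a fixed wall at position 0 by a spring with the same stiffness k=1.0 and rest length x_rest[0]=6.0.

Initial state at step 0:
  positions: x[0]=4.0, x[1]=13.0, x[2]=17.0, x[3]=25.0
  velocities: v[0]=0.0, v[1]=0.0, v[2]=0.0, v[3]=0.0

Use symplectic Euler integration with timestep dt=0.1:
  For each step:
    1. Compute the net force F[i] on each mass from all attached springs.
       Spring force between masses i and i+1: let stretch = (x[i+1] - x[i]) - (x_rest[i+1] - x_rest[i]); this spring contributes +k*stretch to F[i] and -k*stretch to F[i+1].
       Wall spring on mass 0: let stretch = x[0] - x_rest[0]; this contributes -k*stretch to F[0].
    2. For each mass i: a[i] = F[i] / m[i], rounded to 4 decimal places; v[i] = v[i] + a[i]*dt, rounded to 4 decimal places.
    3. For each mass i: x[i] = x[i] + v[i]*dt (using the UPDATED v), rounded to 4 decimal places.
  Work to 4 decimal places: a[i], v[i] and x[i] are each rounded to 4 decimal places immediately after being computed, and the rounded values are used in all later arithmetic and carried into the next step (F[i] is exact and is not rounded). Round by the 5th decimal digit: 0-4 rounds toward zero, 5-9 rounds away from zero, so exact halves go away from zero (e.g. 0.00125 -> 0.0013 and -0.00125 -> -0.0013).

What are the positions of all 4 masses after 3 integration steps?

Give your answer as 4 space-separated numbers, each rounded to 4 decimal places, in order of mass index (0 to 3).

Step 0: x=[4.0000 13.0000 17.0000 25.0000] v=[0.0000 0.0000 0.0000 0.0000]
Step 1: x=[4.0500 12.9500 17.0400 24.9800] v=[0.5000 -0.5000 0.4000 -0.2000]
Step 2: x=[4.1485 12.8519 17.1185 24.9406] v=[0.9850 -0.9810 0.7850 -0.3940]
Step 3: x=[4.2926 12.7094 17.2326 24.8830] v=[1.4405 -1.4247 1.1406 -0.5762]

Answer: 4.2926 12.7094 17.2326 24.8830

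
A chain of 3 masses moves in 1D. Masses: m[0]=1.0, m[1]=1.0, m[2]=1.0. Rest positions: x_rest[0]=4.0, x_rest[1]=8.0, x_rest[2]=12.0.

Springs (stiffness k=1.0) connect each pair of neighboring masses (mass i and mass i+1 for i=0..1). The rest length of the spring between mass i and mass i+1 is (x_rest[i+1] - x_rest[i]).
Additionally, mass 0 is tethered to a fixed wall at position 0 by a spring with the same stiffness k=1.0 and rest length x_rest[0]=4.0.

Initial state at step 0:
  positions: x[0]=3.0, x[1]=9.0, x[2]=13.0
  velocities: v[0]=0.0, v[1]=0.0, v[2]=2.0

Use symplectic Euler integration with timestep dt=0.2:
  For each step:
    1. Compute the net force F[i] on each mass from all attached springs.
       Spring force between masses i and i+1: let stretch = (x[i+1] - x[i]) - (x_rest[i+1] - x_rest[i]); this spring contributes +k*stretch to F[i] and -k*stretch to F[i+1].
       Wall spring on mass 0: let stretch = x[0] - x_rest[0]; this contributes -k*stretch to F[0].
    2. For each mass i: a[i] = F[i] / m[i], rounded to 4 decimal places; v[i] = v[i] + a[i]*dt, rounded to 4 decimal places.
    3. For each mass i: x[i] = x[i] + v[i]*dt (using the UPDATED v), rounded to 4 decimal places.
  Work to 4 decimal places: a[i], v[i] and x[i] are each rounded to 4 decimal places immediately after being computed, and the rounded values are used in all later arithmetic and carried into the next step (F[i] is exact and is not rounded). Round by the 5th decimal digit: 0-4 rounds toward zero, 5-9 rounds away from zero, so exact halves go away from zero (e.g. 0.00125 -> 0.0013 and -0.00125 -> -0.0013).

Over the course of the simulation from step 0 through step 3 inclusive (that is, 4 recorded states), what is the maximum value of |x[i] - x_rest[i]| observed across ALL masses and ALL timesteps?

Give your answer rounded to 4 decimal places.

Step 0: x=[3.0000 9.0000 13.0000] v=[0.0000 0.0000 2.0000]
Step 1: x=[3.1200 8.9200 13.4000] v=[0.6000 -0.4000 2.0000]
Step 2: x=[3.3472 8.7872 13.7808] v=[1.1360 -0.6640 1.9040]
Step 3: x=[3.6581 8.6365 14.1219] v=[1.5546 -0.7533 1.7053]
Max displacement = 2.1219

Answer: 2.1219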